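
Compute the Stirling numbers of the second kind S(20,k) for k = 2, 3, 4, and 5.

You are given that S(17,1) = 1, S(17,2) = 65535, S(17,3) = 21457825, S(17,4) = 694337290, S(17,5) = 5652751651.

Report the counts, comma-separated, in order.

r18: T_18,1=1×1+0=1; T_18,2=2×65535+1=131071; T_18,3=3×21457825+65535=64439010; T_18,4=4×694337290+21457825=2798806985; T_18,5=5×5652751651+694337290=28958095545
r19: T_19,1=1×1+0=1; T_19,2=2×131071+1=262143; T_19,3=3×64439010+131071=193448101; T_19,4=4×2798806985+64439010=11259666950; T_19,5=5×28958095545+2798806985=147589284710
r20: T_20,2=2×262143+1=524287; T_20,3=3×193448101+262143=580606446; T_20,4=4×11259666950+193448101=45232115901; T_20,5=5×147589284710+11259666950=749206090500
Read S(20,2) = 524287, S(20,3) = 580606446, S(20,4) = 45232115901, S(20,5) = 749206090500.

524287, 580606446, 45232115901, 749206090500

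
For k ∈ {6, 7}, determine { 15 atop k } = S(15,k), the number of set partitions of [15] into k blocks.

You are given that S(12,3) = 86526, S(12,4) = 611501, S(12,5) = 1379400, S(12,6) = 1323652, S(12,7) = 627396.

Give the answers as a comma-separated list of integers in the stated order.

420693273, 408741333

i=13: T(13,4)=86526+4·611501=2532530 | T(13,5)=611501+5·1379400=7508501 | T(13,6)=1379400+6·1323652=9321312 | T(13,7)=1323652+7·627396=5715424
i=14: T(14,5)=2532530+5·7508501=40075035 | T(14,6)=7508501+6·9321312=63436373 | T(14,7)=9321312+7·5715424=49329280
i=15: T(15,6)=40075035+6·63436373=420693273 | T(15,7)=63436373+7·49329280=408741333
Read S(15,6) = 420693273, S(15,7) = 408741333.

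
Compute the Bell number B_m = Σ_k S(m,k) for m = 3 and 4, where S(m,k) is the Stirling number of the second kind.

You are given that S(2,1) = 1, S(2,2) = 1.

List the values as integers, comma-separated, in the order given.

5, 15

row 3: T[3][1]=1·1+0=1  T[3][2]=2·1+1=3  T[3][3]=3·0+1=1
row 4: T[4][1]=1·1+0=1  T[4][2]=2·3+1=7  T[4][3]=3·1+3=6  T[4][4]=4·0+1=1
B_3 = ΣS(3,k) = 1+3+1 = 5
B_4 = ΣS(4,k) = 1+7+6+1 = 15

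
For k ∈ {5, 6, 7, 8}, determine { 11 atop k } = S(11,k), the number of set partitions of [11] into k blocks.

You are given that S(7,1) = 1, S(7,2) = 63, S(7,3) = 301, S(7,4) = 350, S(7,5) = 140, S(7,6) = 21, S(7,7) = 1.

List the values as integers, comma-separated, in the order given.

[8] T[8,2]:2*63+1=127 · T[8,3]:3*301+63=966 · T[8,4]:4*350+301=1701 · T[8,5]:5*140+350=1050 · T[8,6]:6*21+140=266 · T[8,7]:7*1+21=28 · T[8,8]:8*0+1=1
[9] T[9,3]:3*966+127=3025 · T[9,4]:4*1701+966=7770 · T[9,5]:5*1050+1701=6951 · T[9,6]:6*266+1050=2646 · T[9,7]:7*28+266=462 · T[9,8]:8*1+28=36
[10] T[10,4]:4*7770+3025=34105 · T[10,5]:5*6951+7770=42525 · T[10,6]:6*2646+6951=22827 · T[10,7]:7*462+2646=5880 · T[10,8]:8*36+462=750
[11] T[11,5]:5*42525+34105=246730 · T[11,6]:6*22827+42525=179487 · T[11,7]:7*5880+22827=63987 · T[11,8]:8*750+5880=11880
Read S(11,5) = 246730, S(11,6) = 179487, S(11,7) = 63987, S(11,8) = 11880.

246730, 179487, 63987, 11880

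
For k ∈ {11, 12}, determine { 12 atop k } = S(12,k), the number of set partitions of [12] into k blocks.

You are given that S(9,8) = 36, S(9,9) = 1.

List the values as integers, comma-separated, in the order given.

row 10: T[10][9]=9·1+36=45  T[10][10]=10·0+1=1
row 11: T[11][10]=10·1+45=55  T[11][11]=11·0+1=1
row 12: T[12][11]=11·1+55=66  T[12][12]=12·0+1=1
Read S(12,11) = 66, S(12,12) = 1.

66, 1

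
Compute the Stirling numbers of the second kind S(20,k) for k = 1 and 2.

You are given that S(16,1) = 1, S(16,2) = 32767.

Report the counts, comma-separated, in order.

[17] T[17,1]:1*1+0=1 · T[17,2]:2*32767+1=65535
[18] T[18,1]:1*1+0=1 · T[18,2]:2*65535+1=131071
[19] T[19,1]:1*1+0=1 · T[19,2]:2*131071+1=262143
[20] T[20,1]:1*1+0=1 · T[20,2]:2*262143+1=524287
Read S(20,1) = 1, S(20,2) = 524287.

1, 524287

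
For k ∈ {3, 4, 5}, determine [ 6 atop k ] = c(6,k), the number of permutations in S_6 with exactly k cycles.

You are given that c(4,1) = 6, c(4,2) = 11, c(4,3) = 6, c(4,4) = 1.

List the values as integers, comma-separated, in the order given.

225, 85, 15

r5: T_5,2=4×11+6=50; T_5,3=4×6+11=35; T_5,4=4×1+6=10; T_5,5=4×0+1=1
r6: T_6,3=5×35+50=225; T_6,4=5×10+35=85; T_6,5=5×1+10=15
Read c(6,3) = 225, c(6,4) = 85, c(6,5) = 15.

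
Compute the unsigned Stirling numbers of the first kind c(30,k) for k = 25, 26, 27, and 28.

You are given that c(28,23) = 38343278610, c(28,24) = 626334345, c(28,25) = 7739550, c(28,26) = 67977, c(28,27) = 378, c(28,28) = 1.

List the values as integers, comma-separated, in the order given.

r29: T_29,24=28×626334345+38343278610=55880640270; T_29,25=28×7739550+626334345=843041745; T_29,26=28×67977+7739550=9642906; T_29,27=28×378+67977=78561; T_29,28=28×1+378=406
r30: T_30,25=29×843041745+55880640270=80328850875; T_30,26=29×9642906+843041745=1122686019; T_30,27=29×78561+9642906=11921175; T_30,28=29×406+78561=90335
Read c(30,25) = 80328850875, c(30,26) = 1122686019, c(30,27) = 11921175, c(30,28) = 90335.

80328850875, 1122686019, 11921175, 90335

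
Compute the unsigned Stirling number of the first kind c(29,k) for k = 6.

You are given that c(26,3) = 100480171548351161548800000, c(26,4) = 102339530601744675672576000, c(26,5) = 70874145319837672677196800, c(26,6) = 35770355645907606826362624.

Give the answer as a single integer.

i=27: T(27,4)=100480171548351161548800000+26·102339530601744675672576000=2761307967193712729035776000 | T(27,5)=102339530601744675672576000+26·70874145319837672677196800=1945067308917524165279692800 | T(27,6)=70874145319837672677196800+26·35770355645907606826362624=1000903392113435450162625024
i=28: T(28,5)=2761307967193712729035776000+27·1945067308917524165279692800=55278125307966865191587481600 | T(28,6)=1945067308917524165279692800+27·1000903392113435450162625024=28969458895980281319670568448
i=29: T(29,6)=55278125307966865191587481600+28·28969458895980281319670568448=866422974395414742142363398144
Read c(29,6) = 866422974395414742142363398144.

866422974395414742142363398144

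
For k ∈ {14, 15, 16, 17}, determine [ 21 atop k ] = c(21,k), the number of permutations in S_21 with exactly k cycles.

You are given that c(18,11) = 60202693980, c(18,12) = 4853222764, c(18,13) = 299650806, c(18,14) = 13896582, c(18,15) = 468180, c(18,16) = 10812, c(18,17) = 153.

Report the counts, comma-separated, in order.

756111184500, 40171771630, 1672280820, 53327946

[19] T[19,12]:18*4853222764+60202693980=147560703732 · T[19,13]:18*299650806+4853222764=10246937272 · T[19,14]:18*13896582+299650806=549789282 · T[19,15]:18*468180+13896582=22323822 · T[19,16]:18*10812+468180=662796 · T[19,17]:18*153+10812=13566
[20] T[20,13]:19*10246937272+147560703732=342252511900 · T[20,14]:19*549789282+10246937272=20692933630 · T[20,15]:19*22323822+549789282=973941900 · T[20,16]:19*662796+22323822=34916946 · T[20,17]:19*13566+662796=920550
[21] T[21,14]:20*20692933630+342252511900=756111184500 · T[21,15]:20*973941900+20692933630=40171771630 · T[21,16]:20*34916946+973941900=1672280820 · T[21,17]:20*920550+34916946=53327946
Read c(21,14) = 756111184500, c(21,15) = 40171771630, c(21,16) = 1672280820, c(21,17) = 53327946.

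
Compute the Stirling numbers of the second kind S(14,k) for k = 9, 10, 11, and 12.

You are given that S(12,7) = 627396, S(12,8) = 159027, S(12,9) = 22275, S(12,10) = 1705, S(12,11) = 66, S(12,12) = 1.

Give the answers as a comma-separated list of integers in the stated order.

[13] T[13,8]:8*159027+627396=1899612 · T[13,9]:9*22275+159027=359502 · T[13,10]:10*1705+22275=39325 · T[13,11]:11*66+1705=2431 · T[13,12]:12*1+66=78
[14] T[14,9]:9*359502+1899612=5135130 · T[14,10]:10*39325+359502=752752 · T[14,11]:11*2431+39325=66066 · T[14,12]:12*78+2431=3367
Read S(14,9) = 5135130, S(14,10) = 752752, S(14,11) = 66066, S(14,12) = 3367.

5135130, 752752, 66066, 3367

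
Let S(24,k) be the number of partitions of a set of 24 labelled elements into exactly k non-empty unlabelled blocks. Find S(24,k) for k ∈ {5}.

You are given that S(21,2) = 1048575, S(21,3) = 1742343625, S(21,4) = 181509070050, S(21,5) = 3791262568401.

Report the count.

row 22: T[22][3]=3·1742343625+1048575=5228079450  T[22][4]=4·181509070050+1742343625=727778623825  T[22][5]=5·3791262568401+181509070050=19137821912055
row 23: T[23][4]=4·727778623825+5228079450=2916342574750  T[23][5]=5·19137821912055+727778623825=96416888184100
row 24: T[24][5]=5·96416888184100+2916342574750=485000783495250
Read S(24,5) = 485000783495250.

485000783495250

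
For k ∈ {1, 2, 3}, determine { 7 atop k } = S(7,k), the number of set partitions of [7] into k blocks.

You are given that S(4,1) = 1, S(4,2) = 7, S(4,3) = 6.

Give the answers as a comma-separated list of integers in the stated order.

r5: T_5,1=1×1+0=1; T_5,2=2×7+1=15; T_5,3=3×6+7=25
r6: T_6,1=1×1+0=1; T_6,2=2×15+1=31; T_6,3=3×25+15=90
r7: T_7,1=1×1+0=1; T_7,2=2×31+1=63; T_7,3=3×90+31=301
Read S(7,1) = 1, S(7,2) = 63, S(7,3) = 301.

1, 63, 301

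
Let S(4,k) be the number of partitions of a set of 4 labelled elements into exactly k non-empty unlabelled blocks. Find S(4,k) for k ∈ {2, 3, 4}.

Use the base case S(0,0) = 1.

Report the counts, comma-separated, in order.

7, 6, 1

i=1: T(1,1)=1+1·0=1
i=2: T(2,1)=0+1·1=1 | T(2,2)=1+2·0=1
i=3: T(3,1)=0+1·1=1 | T(3,2)=1+2·1=3 | T(3,3)=1+3·0=1
i=4: T(4,2)=1+2·3=7 | T(4,3)=3+3·1=6 | T(4,4)=1+4·0=1
Read S(4,2) = 7, S(4,3) = 6, S(4,4) = 1.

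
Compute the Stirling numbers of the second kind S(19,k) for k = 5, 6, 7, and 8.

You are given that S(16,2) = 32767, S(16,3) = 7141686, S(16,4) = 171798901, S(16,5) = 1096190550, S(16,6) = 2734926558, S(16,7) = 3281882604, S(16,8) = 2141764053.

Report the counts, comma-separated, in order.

147589284710, 693081601779, 1492924634839, 1709751003480

row 17: T[17][3]=3·7141686+32767=21457825  T[17][4]=4·171798901+7141686=694337290  T[17][5]=5·1096190550+171798901=5652751651  T[17][6]=6·2734926558+1096190550=17505749898  T[17][7]=7·3281882604+2734926558=25708104786  T[17][8]=8·2141764053+3281882604=20415995028
row 18: T[18][4]=4·694337290+21457825=2798806985  T[18][5]=5·5652751651+694337290=28958095545  T[18][6]=6·17505749898+5652751651=110687251039  T[18][7]=7·25708104786+17505749898=197462483400  T[18][8]=8·20415995028+25708104786=189036065010
row 19: T[19][5]=5·28958095545+2798806985=147589284710  T[19][6]=6·110687251039+28958095545=693081601779  T[19][7]=7·197462483400+110687251039=1492924634839  T[19][8]=8·189036065010+197462483400=1709751003480
Read S(19,5) = 147589284710, S(19,6) = 693081601779, S(19,7) = 1492924634839, S(19,8) = 1709751003480.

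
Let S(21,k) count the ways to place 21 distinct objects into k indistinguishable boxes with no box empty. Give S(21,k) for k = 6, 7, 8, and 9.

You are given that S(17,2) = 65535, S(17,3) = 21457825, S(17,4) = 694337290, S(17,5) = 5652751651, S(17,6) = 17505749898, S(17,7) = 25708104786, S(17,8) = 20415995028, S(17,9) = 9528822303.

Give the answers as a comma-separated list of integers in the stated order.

r18: T_18,3=3×21457825+65535=64439010; T_18,4=4×694337290+21457825=2798806985; T_18,5=5×5652751651+694337290=28958095545; T_18,6=6×17505749898+5652751651=110687251039; T_18,7=7×25708104786+17505749898=197462483400; T_18,8=8×20415995028+25708104786=189036065010; T_18,9=9×9528822303+20415995028=106175395755
r19: T_19,4=4×2798806985+64439010=11259666950; T_19,5=5×28958095545+2798806985=147589284710; T_19,6=6×110687251039+28958095545=693081601779; T_19,7=7×197462483400+110687251039=1492924634839; T_19,8=8×189036065010+197462483400=1709751003480; T_19,9=9×106175395755+189036065010=1144614626805
r20: T_20,5=5×147589284710+11259666950=749206090500; T_20,6=6×693081601779+147589284710=4306078895384; T_20,7=7×1492924634839+693081601779=11143554045652; T_20,8=8×1709751003480+1492924634839=15170932662679; T_20,9=9×1144614626805+1709751003480=12011282644725
r21: T_21,6=6×4306078895384+749206090500=26585679462804; T_21,7=7×11143554045652+4306078895384=82310957214948; T_21,8=8×15170932662679+11143554045652=132511015347084; T_21,9=9×12011282644725+15170932662679=123272476465204
Read S(21,6) = 26585679462804, S(21,7) = 82310957214948, S(21,8) = 132511015347084, S(21,9) = 123272476465204.

26585679462804, 82310957214948, 132511015347084, 123272476465204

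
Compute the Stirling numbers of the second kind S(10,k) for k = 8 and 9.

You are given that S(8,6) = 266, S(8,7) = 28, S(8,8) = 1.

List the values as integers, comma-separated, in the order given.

750, 45

row 9: T[9][7]=7·28+266=462  T[9][8]=8·1+28=36  T[9][9]=9·0+1=1
row 10: T[10][8]=8·36+462=750  T[10][9]=9·1+36=45
Read S(10,8) = 750, S(10,9) = 45.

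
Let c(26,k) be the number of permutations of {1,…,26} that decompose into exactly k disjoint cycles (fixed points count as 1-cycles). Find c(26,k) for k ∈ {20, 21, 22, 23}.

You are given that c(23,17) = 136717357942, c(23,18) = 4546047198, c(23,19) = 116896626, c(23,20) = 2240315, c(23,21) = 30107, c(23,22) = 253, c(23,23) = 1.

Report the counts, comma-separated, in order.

696829576300, 17247104875, 333685495, 4858750

r24: T_24,18=23×4546047198+136717357942=241276443496; T_24,19=23×116896626+4546047198=7234669596; T_24,20=23×2240315+116896626=168423871; T_24,21=23×30107+2240315=2932776; T_24,22=23×253+30107=35926; T_24,23=23×1+253=276
r25: T_25,19=24×7234669596+241276443496=414908513800; T_25,20=24×168423871+7234669596=11276842500; T_25,21=24×2932776+168423871=238810495; T_25,22=24×35926+2932776=3795000; T_25,23=24×276+35926=42550
r26: T_26,20=25×11276842500+414908513800=696829576300; T_26,21=25×238810495+11276842500=17247104875; T_26,22=25×3795000+238810495=333685495; T_26,23=25×42550+3795000=4858750
Read c(26,20) = 696829576300, c(26,21) = 17247104875, c(26,22) = 333685495, c(26,23) = 4858750.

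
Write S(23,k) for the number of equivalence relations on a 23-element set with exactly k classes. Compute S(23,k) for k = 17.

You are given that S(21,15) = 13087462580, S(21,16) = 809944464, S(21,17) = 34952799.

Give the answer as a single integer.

row 22: T[22][16]=16·809944464+13087462580=26046574004  T[22][17]=17·34952799+809944464=1404142047
row 23: T[23][17]=17·1404142047+26046574004=49916988803
Read S(23,17) = 49916988803.

49916988803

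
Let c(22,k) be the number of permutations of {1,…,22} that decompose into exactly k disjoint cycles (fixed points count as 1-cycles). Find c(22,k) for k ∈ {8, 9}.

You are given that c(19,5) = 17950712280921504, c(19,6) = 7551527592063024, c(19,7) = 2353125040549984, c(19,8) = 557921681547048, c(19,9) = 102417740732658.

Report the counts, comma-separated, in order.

r20: T_20,6=19×7551527592063024+17950712280921504=161429736530118960; T_20,7=19×2353125040549984+7551527592063024=52260903362512720; T_20,8=19×557921681547048+2353125040549984=12953636989943896; T_20,9=19×102417740732658+557921681547048=2503858755467550
r21: T_21,7=20×52260903362512720+161429736530118960=1206647803780373360; T_21,8=20×12953636989943896+52260903362512720=311333643161390640; T_21,9=20×2503858755467550+12953636989943896=63030812099294896
r22: T_22,8=21×311333643161390640+1206647803780373360=7744654310169576800; T_22,9=21×63030812099294896+311333643161390640=1634980697246583456
Read c(22,8) = 7744654310169576800, c(22,9) = 1634980697246583456.

7744654310169576800, 1634980697246583456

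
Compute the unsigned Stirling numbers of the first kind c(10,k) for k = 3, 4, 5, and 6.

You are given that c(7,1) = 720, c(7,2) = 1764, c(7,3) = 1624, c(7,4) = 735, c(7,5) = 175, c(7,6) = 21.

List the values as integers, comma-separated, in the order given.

@8  (8,1):720·7+0→5040, (8,2):1764·7+720→13068, (8,3):1624·7+1764→13132, (8,4):735·7+1624→6769, (8,5):175·7+735→1960, (8,6):21·7+175→322
@9  (9,2):13068·8+5040→109584, (9,3):13132·8+13068→118124, (9,4):6769·8+13132→67284, (9,5):1960·8+6769→22449, (9,6):322·8+1960→4536
@10  (10,3):118124·9+109584→1172700, (10,4):67284·9+118124→723680, (10,5):22449·9+67284→269325, (10,6):4536·9+22449→63273
Read c(10,3) = 1172700, c(10,4) = 723680, c(10,5) = 269325, c(10,6) = 63273.

1172700, 723680, 269325, 63273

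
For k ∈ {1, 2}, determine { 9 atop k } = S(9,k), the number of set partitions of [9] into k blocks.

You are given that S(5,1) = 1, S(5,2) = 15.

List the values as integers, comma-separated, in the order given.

[6] T[6,1]:1*1+0=1 · T[6,2]:2*15+1=31
[7] T[7,1]:1*1+0=1 · T[7,2]:2*31+1=63
[8] T[8,1]:1*1+0=1 · T[8,2]:2*63+1=127
[9] T[9,1]:1*1+0=1 · T[9,2]:2*127+1=255
Read S(9,1) = 1, S(9,2) = 255.

1, 255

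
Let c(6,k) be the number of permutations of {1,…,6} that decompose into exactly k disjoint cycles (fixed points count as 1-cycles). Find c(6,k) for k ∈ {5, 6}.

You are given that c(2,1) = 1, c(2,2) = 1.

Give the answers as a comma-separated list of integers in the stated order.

15, 1

[3] T[3,2]:2*1+1=3 · T[3,3]:2*0+1=1
[4] T[4,3]:3*1+3=6 · T[4,4]:3*0+1=1
[5] T[5,4]:4*1+6=10 · T[5,5]:4*0+1=1
[6] T[6,5]:5*1+10=15 · T[6,6]:5*0+1=1
Read c(6,5) = 15, c(6,6) = 1.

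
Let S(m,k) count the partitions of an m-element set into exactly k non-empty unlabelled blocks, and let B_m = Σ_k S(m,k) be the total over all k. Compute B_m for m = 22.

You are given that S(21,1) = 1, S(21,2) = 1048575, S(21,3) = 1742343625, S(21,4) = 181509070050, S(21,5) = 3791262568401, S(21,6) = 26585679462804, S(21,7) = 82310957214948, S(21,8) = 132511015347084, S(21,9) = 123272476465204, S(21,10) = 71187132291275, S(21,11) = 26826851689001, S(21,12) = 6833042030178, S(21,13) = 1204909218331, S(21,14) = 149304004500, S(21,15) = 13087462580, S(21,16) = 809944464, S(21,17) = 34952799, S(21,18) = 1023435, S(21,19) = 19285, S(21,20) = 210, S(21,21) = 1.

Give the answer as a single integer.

row 22: T[22][1]=1·1+0=1  T[22][2]=2·1048575+1=2097151  T[22][3]=3·1742343625+1048575=5228079450  T[22][4]=4·181509070050+1742343625=727778623825  T[22][5]=5·3791262568401+181509070050=19137821912055  T[22][6]=6·26585679462804+3791262568401=163305339345225  T[22][7]=7·82310957214948+26585679462804=602762379967440  T[22][8]=8·132511015347084+82310957214948=1142399079991620  T[22][9]=9·123272476465204+132511015347084=1241963303533920  T[22][10]=10·71187132291275+123272476465204=835143799377954  T[22][11]=11·26826851689001+71187132291275=366282500870286  T[22][12]=12·6833042030178+26826851689001=108823356051137  T[22][13]=13·1204909218331+6833042030178=22496861868481  T[22][14]=14·149304004500+1204909218331=3295165281331  T[22][15]=15·13087462580+149304004500=345615943200  T[22][16]=16·809944464+13087462580=26046574004  T[22][17]=17·34952799+809944464=1404142047  T[22][18]=18·1023435+34952799=53374629  T[22][19]=19·19285+1023435=1389850  T[22][20]=20·210+19285=23485  T[22][21]=21·1+210=231  T[22][22]=22·0+1=1
B_22 = ΣS(22,k) = 1+2097151+5228079450+727778623825+19137821912055+163305339345225+602762379967440+1142399079991620+1241963303533920+835143799377954+366282500870286+108823356051137+22496861868481+3295165281331+345615943200+26046574004+1404142047+53374629+1389850+23485+231+1 = 4506715738447323

4506715738447323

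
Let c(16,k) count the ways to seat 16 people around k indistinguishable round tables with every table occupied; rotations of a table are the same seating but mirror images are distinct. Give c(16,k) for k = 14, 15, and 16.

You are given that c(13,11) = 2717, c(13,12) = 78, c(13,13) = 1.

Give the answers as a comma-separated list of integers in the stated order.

r14: T_14,12=13×78+2717=3731; T_14,13=13×1+78=91; T_14,14=13×0+1=1
r15: T_15,13=14×91+3731=5005; T_15,14=14×1+91=105; T_15,15=14×0+1=1
r16: T_16,14=15×105+5005=6580; T_16,15=15×1+105=120; T_16,16=15×0+1=1
Read c(16,14) = 6580, c(16,15) = 120, c(16,16) = 1.

6580, 120, 1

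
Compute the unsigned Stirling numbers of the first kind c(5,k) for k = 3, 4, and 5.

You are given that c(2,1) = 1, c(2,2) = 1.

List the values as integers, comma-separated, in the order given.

35, 10, 1

@3  (3,1):1·2+0→2, (3,2):1·2+1→3, (3,3):0·2+1→1
@4  (4,2):3·3+2→11, (4,3):1·3+3→6, (4,4):0·3+1→1
@5  (5,3):6·4+11→35, (5,4):1·4+6→10, (5,5):0·4+1→1
Read c(5,3) = 35, c(5,4) = 10, c(5,5) = 1.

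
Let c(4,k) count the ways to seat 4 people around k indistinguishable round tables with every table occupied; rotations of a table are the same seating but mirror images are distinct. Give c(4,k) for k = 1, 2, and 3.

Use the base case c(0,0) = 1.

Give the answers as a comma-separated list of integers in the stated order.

6, 11, 6

@1  (1,1):0·0+1→1
@2  (2,1):1·1+0→1, (2,2):0·1+1→1
@3  (3,1):1·2+0→2, (3,2):1·2+1→3, (3,3):0·2+1→1
@4  (4,1):2·3+0→6, (4,2):3·3+2→11, (4,3):1·3+3→6
Read c(4,1) = 6, c(4,2) = 11, c(4,3) = 6.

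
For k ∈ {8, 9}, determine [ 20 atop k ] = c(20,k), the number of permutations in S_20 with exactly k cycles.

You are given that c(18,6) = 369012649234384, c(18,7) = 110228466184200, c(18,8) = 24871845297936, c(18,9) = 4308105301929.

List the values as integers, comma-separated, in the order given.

12953636989943896, 2503858755467550

@19  (19,7):110228466184200·18+369012649234384→2353125040549984, (19,8):24871845297936·18+110228466184200→557921681547048, (19,9):4308105301929·18+24871845297936→102417740732658
@20  (20,8):557921681547048·19+2353125040549984→12953636989943896, (20,9):102417740732658·19+557921681547048→2503858755467550
Read c(20,8) = 12953636989943896, c(20,9) = 2503858755467550.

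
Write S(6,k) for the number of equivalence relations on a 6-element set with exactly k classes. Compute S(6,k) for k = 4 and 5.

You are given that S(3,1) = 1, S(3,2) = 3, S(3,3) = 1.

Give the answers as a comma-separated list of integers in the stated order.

65, 15

@4  (4,2):3·2+1→7, (4,3):1·3+3→6, (4,4):0·4+1→1
@5  (5,3):6·3+7→25, (5,4):1·4+6→10, (5,5):0·5+1→1
@6  (6,4):10·4+25→65, (6,5):1·5+10→15
Read S(6,4) = 65, S(6,5) = 15.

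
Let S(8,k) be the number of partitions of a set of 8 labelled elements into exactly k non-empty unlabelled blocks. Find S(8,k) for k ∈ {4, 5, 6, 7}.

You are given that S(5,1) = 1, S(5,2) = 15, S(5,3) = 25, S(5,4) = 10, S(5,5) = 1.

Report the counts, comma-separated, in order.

1701, 1050, 266, 28

[6] T[6,2]:2*15+1=31 · T[6,3]:3*25+15=90 · T[6,4]:4*10+25=65 · T[6,5]:5*1+10=15 · T[6,6]:6*0+1=1
[7] T[7,3]:3*90+31=301 · T[7,4]:4*65+90=350 · T[7,5]:5*15+65=140 · T[7,6]:6*1+15=21 · T[7,7]:7*0+1=1
[8] T[8,4]:4*350+301=1701 · T[8,5]:5*140+350=1050 · T[8,6]:6*21+140=266 · T[8,7]:7*1+21=28
Read S(8,4) = 1701, S(8,5) = 1050, S(8,6) = 266, S(8,7) = 28.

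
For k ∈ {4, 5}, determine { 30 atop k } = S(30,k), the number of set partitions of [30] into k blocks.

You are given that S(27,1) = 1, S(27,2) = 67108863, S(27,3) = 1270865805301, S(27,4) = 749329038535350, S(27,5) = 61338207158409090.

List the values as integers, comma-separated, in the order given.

48004081105038305, 7713000216608565075

row 28: T[28][2]=2·67108863+1=134217727  T[28][3]=3·1270865805301+67108863=3812664524766  T[28][4]=4·749329038535350+1270865805301=2998587019946701  T[28][5]=5·61338207158409090+749329038535350=307440364830580800
row 29: T[29][3]=3·3812664524766+134217727=11438127792025  T[29][4]=4·2998587019946701+3812664524766=11998160744311570  T[29][5]=5·307440364830580800+2998587019946701=1540200411172850701
row 30: T[30][4]=4·11998160744311570+11438127792025=48004081105038305  T[30][5]=5·1540200411172850701+11998160744311570=7713000216608565075
Read S(30,4) = 48004081105038305, S(30,5) = 7713000216608565075.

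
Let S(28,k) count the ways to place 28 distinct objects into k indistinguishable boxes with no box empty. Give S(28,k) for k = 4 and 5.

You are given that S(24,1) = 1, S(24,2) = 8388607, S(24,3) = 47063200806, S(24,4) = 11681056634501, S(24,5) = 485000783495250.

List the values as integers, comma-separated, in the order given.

2998587019946701, 307440364830580800

[25] T[25,1]:1*1+0=1 · T[25,2]:2*8388607+1=16777215 · T[25,3]:3*47063200806+8388607=141197991025 · T[25,4]:4*11681056634501+47063200806=46771289738810 · T[25,5]:5*485000783495250+11681056634501=2436684974110751
[26] T[26,2]:2*16777215+1=33554431 · T[26,3]:3*141197991025+16777215=423610750290 · T[26,4]:4*46771289738810+141197991025=187226356946265 · T[26,5]:5*2436684974110751+46771289738810=12230196160292565
[27] T[27,3]:3*423610750290+33554431=1270865805301 · T[27,4]:4*187226356946265+423610750290=749329038535350 · T[27,5]:5*12230196160292565+187226356946265=61338207158409090
[28] T[28,4]:4*749329038535350+1270865805301=2998587019946701 · T[28,5]:5*61338207158409090+749329038535350=307440364830580800
Read S(28,4) = 2998587019946701, S(28,5) = 307440364830580800.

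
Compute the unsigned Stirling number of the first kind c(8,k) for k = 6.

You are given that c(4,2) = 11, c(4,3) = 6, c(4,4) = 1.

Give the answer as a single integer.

322

@5  (5,3):6·4+11→35, (5,4):1·4+6→10, (5,5):0·4+1→1
@6  (6,4):10·5+35→85, (6,5):1·5+10→15, (6,6):0·5+1→1
@7  (7,5):15·6+85→175, (7,6):1·6+15→21
@8  (8,6):21·7+175→322
Read c(8,6) = 322.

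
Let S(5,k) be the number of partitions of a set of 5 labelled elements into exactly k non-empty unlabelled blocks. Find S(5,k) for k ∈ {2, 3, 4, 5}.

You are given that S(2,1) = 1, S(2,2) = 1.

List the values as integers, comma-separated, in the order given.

row 3: T[3][1]=1·1+0=1  T[3][2]=2·1+1=3  T[3][3]=3·0+1=1
row 4: T[4][1]=1·1+0=1  T[4][2]=2·3+1=7  T[4][3]=3·1+3=6  T[4][4]=4·0+1=1
row 5: T[5][2]=2·7+1=15  T[5][3]=3·6+7=25  T[5][4]=4·1+6=10  T[5][5]=5·0+1=1
Read S(5,2) = 15, S(5,3) = 25, S(5,4) = 10, S(5,5) = 1.

15, 25, 10, 1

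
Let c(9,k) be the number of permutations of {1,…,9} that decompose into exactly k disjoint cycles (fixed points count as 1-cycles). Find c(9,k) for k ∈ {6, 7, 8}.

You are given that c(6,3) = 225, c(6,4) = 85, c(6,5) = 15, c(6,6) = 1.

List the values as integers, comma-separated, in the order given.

[7] T[7,4]:6*85+225=735 · T[7,5]:6*15+85=175 · T[7,6]:6*1+15=21 · T[7,7]:6*0+1=1
[8] T[8,5]:7*175+735=1960 · T[8,6]:7*21+175=322 · T[8,7]:7*1+21=28 · T[8,8]:7*0+1=1
[9] T[9,6]:8*322+1960=4536 · T[9,7]:8*28+322=546 · T[9,8]:8*1+28=36
Read c(9,6) = 4536, c(9,7) = 546, c(9,8) = 36.

4536, 546, 36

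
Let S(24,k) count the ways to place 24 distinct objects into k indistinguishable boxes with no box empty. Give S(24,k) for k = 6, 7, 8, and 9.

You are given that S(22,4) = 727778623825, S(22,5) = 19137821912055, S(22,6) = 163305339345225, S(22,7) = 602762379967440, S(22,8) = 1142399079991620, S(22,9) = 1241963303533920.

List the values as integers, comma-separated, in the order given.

6090236036084530, 31677463851804540, 82318282158320505, 120622574326072500

@23  (23,5):19137821912055·5+727778623825→96416888184100, (23,6):163305339345225·6+19137821912055→998969857983405, (23,7):602762379967440·7+163305339345225→4382641999117305, (23,8):1142399079991620·8+602762379967440→9741955019900400, (23,9):1241963303533920·9+1142399079991620→12320068811796900
@24  (24,6):998969857983405·6+96416888184100→6090236036084530, (24,7):4382641999117305·7+998969857983405→31677463851804540, (24,8):9741955019900400·8+4382641999117305→82318282158320505, (24,9):12320068811796900·9+9741955019900400→120622574326072500
Read S(24,6) = 6090236036084530, S(24,7) = 31677463851804540, S(24,8) = 82318282158320505, S(24,9) = 120622574326072500.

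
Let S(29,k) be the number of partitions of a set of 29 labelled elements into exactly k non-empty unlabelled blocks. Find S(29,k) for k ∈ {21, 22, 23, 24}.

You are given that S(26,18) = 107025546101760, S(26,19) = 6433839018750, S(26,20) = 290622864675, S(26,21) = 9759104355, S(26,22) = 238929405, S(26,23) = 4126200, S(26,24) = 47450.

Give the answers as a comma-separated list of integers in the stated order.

r27: T_27,19=19×6433839018750+107025546101760=229268487458010; T_27,20=20×290622864675+6433839018750=12246296312250; T_27,21=21×9759104355+290622864675=495564056130; T_27,22=22×238929405+9759104355=15015551265; T_27,23=23×4126200+238929405=333832005; T_27,24=24×47450+4126200=5265000
r28: T_28,20=20×12246296312250+229268487458010=474194413703010; T_28,21=21×495564056130+12246296312250=22653141490980; T_28,22=22×15015551265+495564056130=825906183960; T_28,23=23×333832005+15015551265=22693687380; T_28,24=24×5265000+333832005=460192005
r29: T_29,21=21×22653141490980+474194413703010=949910385013590; T_29,22=22×825906183960+22653141490980=40823077538100; T_29,23=23×22693687380+825906183960=1347860993700; T_29,24=24×460192005+22693687380=33738295500
Read S(29,21) = 949910385013590, S(29,22) = 40823077538100, S(29,23) = 1347860993700, S(29,24) = 33738295500.

949910385013590, 40823077538100, 1347860993700, 33738295500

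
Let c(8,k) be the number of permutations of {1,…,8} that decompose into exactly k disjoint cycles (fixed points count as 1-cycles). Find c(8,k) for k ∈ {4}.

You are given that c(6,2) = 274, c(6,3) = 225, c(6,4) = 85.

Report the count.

r7: T_7,3=6×225+274=1624; T_7,4=6×85+225=735
r8: T_8,4=7×735+1624=6769
Read c(8,4) = 6769.

6769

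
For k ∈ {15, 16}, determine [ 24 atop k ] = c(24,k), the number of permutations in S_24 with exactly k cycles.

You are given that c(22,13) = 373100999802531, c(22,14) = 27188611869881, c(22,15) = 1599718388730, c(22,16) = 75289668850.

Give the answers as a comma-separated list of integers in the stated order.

i=23: T(23,14)=373100999802531+22·27188611869881=971250460939913 | T(23,15)=27188611869881+22·1599718388730=62382416421941 | T(23,16)=1599718388730+22·75289668850=3256091103430
i=24: T(24,15)=971250460939913+23·62382416421941=2406046038644556 | T(24,16)=62382416421941+23·3256091103430=137272511800831
Read c(24,15) = 2406046038644556, c(24,16) = 137272511800831.

2406046038644556, 137272511800831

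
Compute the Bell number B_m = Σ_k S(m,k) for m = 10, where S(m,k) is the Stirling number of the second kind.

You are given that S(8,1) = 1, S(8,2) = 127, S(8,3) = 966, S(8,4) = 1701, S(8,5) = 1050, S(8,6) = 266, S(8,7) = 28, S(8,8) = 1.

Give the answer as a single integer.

115975

i=9: T(9,1)=0+1·1=1 | T(9,2)=1+2·127=255 | T(9,3)=127+3·966=3025 | T(9,4)=966+4·1701=7770 | T(9,5)=1701+5·1050=6951 | T(9,6)=1050+6·266=2646 | T(9,7)=266+7·28=462 | T(9,8)=28+8·1=36 | T(9,9)=1+9·0=1
i=10: T(10,1)=0+1·1=1 | T(10,2)=1+2·255=511 | T(10,3)=255+3·3025=9330 | T(10,4)=3025+4·7770=34105 | T(10,5)=7770+5·6951=42525 | T(10,6)=6951+6·2646=22827 | T(10,7)=2646+7·462=5880 | T(10,8)=462+8·36=750 | T(10,9)=36+9·1=45 | T(10,10)=1+10·0=1
B_10 = ΣS(10,k) = 1+511+9330+34105+42525+22827+5880+750+45+1 = 115975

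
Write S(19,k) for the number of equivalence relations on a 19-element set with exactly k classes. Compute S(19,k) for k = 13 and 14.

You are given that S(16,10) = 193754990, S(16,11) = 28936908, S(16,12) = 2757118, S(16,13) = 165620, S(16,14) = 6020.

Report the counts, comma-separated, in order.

row 17: T[17][11]=11·28936908+193754990=512060978  T[17][12]=12·2757118+28936908=62022324  T[17][13]=13·165620+2757118=4910178  T[17][14]=14·6020+165620=249900
row 18: T[18][12]=12·62022324+512060978=1256328866  T[18][13]=13·4910178+62022324=125854638  T[18][14]=14·249900+4910178=8408778
row 19: T[19][13]=13·125854638+1256328866=2892439160  T[19][14]=14·8408778+125854638=243577530
Read S(19,13) = 2892439160, S(19,14) = 243577530.

2892439160, 243577530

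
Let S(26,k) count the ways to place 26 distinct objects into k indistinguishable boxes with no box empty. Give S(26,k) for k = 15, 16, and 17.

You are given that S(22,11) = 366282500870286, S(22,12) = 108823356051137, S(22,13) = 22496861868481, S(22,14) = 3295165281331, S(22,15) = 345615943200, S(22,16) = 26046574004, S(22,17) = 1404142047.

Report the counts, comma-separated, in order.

@23  (23,12):108823356051137·12+366282500870286→1672162773483930, (23,13):22496861868481·13+108823356051137→401282560341390, (23,14):3295165281331·14+22496861868481→68629175807115, (23,15):345615943200·15+3295165281331→8479404429331, (23,16):26046574004·16+345615943200→762361127264, (23,17):1404142047·17+26046574004→49916988803
@24  (24,13):401282560341390·13+1672162773483930→6888836057922000, (24,14):68629175807115·14+401282560341390→1362091021641000, (24,15):8479404429331·15+68629175807115→195820242247080, (24,16):762361127264·16+8479404429331→20677182465555, (24,17):49916988803·17+762361127264→1610949936915
@25  (25,14):1362091021641000·14+6888836057922000→25958110360896000, (25,15):195820242247080·15+1362091021641000→4299394655347200, (25,16):20677182465555·16+195820242247080→526655161695960, (25,17):1610949936915·17+20677182465555→48063331393110
@26  (26,15):4299394655347200·15+25958110360896000→90449030191104000, (26,16):526655161695960·16+4299394655347200→12725877242482560, (26,17):48063331393110·17+526655161695960→1343731795378830
Read S(26,15) = 90449030191104000, S(26,16) = 12725877242482560, S(26,17) = 1343731795378830.

90449030191104000, 12725877242482560, 1343731795378830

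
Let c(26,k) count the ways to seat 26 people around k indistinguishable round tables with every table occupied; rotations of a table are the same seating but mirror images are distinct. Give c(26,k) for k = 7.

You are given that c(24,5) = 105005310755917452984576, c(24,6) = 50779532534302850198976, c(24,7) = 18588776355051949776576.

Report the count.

13746468217967926978680000

row 25: T[25][6]=24·50779532534302850198976+105005310755917452984576=1323714091579185857760000  T[25][7]=24·18588776355051949776576+50779532534302850198976=496910165055549644836800
row 26: T[26][7]=25·496910165055549644836800+1323714091579185857760000=13746468217967926978680000
Read c(26,7) = 13746468217967926978680000.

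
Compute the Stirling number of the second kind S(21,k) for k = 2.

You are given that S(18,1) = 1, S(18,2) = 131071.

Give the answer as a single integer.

1048575

r19: T_19,1=1×1+0=1; T_19,2=2×131071+1=262143
r20: T_20,1=1×1+0=1; T_20,2=2×262143+1=524287
r21: T_21,2=2×524287+1=1048575
Read S(21,2) = 1048575.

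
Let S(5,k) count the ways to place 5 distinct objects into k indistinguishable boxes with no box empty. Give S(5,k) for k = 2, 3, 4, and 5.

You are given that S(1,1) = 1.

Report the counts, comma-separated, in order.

15, 25, 10, 1

i=2: T(2,1)=0+1·1=1 | T(2,2)=1+2·0=1
i=3: T(3,1)=0+1·1=1 | T(3,2)=1+2·1=3 | T(3,3)=1+3·0=1
i=4: T(4,1)=0+1·1=1 | T(4,2)=1+2·3=7 | T(4,3)=3+3·1=6 | T(4,4)=1+4·0=1
i=5: T(5,2)=1+2·7=15 | T(5,3)=7+3·6=25 | T(5,4)=6+4·1=10 | T(5,5)=1+5·0=1
Read S(5,2) = 15, S(5,3) = 25, S(5,4) = 10, S(5,5) = 1.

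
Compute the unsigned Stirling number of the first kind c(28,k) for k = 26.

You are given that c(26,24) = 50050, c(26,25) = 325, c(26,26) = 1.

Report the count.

67977

row 27: T[27][25]=26·325+50050=58500  T[27][26]=26·1+325=351
row 28: T[28][26]=27·351+58500=67977
Read c(28,26) = 67977.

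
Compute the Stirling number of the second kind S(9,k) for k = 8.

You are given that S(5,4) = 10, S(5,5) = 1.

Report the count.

row 6: T[6][5]=5·1+10=15  T[6][6]=6·0+1=1
row 7: T[7][6]=6·1+15=21  T[7][7]=7·0+1=1
row 8: T[8][7]=7·1+21=28  T[8][8]=8·0+1=1
row 9: T[9][8]=8·1+28=36
Read S(9,8) = 36.

36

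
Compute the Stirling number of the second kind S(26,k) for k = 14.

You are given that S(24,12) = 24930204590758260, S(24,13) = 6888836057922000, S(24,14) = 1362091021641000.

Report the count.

477898618396288260

r25: T_25,13=13×6888836057922000+24930204590758260=114485073343744260; T_25,14=14×1362091021641000+6888836057922000=25958110360896000
r26: T_26,14=14×25958110360896000+114485073343744260=477898618396288260
Read S(26,14) = 477898618396288260.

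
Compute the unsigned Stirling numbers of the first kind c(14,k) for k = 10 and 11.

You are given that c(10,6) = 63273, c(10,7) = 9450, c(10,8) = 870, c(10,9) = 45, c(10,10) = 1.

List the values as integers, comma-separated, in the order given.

1474473, 91091

[11] T[11,7]:10*9450+63273=157773 · T[11,8]:10*870+9450=18150 · T[11,9]:10*45+870=1320 · T[11,10]:10*1+45=55 · T[11,11]:10*0+1=1
[12] T[12,8]:11*18150+157773=357423 · T[12,9]:11*1320+18150=32670 · T[12,10]:11*55+1320=1925 · T[12,11]:11*1+55=66
[13] T[13,9]:12*32670+357423=749463 · T[13,10]:12*1925+32670=55770 · T[13,11]:12*66+1925=2717
[14] T[14,10]:13*55770+749463=1474473 · T[14,11]:13*2717+55770=91091
Read c(14,10) = 1474473, c(14,11) = 91091.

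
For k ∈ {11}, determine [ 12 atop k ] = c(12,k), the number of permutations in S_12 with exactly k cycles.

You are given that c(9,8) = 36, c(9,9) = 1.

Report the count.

[10] T[10,9]:9*1+36=45 · T[10,10]:9*0+1=1
[11] T[11,10]:10*1+45=55 · T[11,11]:10*0+1=1
[12] T[12,11]:11*1+55=66
Read c(12,11) = 66.

66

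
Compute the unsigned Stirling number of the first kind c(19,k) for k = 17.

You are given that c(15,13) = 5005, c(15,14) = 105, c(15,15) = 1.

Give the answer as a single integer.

i=16: T(16,14)=5005+15·105=6580 | T(16,15)=105+15·1=120 | T(16,16)=1+15·0=1
i=17: T(17,15)=6580+16·120=8500 | T(17,16)=120+16·1=136 | T(17,17)=1+16·0=1
i=18: T(18,16)=8500+17·136=10812 | T(18,17)=136+17·1=153
i=19: T(19,17)=10812+18·153=13566
Read c(19,17) = 13566.

13566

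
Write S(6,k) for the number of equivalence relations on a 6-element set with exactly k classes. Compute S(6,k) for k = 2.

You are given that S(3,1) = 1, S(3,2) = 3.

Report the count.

31

[4] T[4,1]:1*1+0=1 · T[4,2]:2*3+1=7
[5] T[5,1]:1*1+0=1 · T[5,2]:2*7+1=15
[6] T[6,2]:2*15+1=31
Read S(6,2) = 31.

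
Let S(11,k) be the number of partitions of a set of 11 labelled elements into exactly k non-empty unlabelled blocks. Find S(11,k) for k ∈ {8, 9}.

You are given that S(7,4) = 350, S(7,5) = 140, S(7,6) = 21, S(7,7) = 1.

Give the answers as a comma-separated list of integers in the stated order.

11880, 1155

[8] T[8,5]:5*140+350=1050 · T[8,6]:6*21+140=266 · T[8,7]:7*1+21=28 · T[8,8]:8*0+1=1
[9] T[9,6]:6*266+1050=2646 · T[9,7]:7*28+266=462 · T[9,8]:8*1+28=36 · T[9,9]:9*0+1=1
[10] T[10,7]:7*462+2646=5880 · T[10,8]:8*36+462=750 · T[10,9]:9*1+36=45
[11] T[11,8]:8*750+5880=11880 · T[11,9]:9*45+750=1155
Read S(11,8) = 11880, S(11,9) = 1155.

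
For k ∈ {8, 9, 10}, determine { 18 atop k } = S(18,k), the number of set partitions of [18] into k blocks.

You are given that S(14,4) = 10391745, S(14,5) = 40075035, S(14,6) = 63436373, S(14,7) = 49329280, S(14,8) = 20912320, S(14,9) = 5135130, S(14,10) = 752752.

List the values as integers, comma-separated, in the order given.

[15] T[15,5]:5*40075035+10391745=210766920 · T[15,6]:6*63436373+40075035=420693273 · T[15,7]:7*49329280+63436373=408741333 · T[15,8]:8*20912320+49329280=216627840 · T[15,9]:9*5135130+20912320=67128490 · T[15,10]:10*752752+5135130=12662650
[16] T[16,6]:6*420693273+210766920=2734926558 · T[16,7]:7*408741333+420693273=3281882604 · T[16,8]:8*216627840+408741333=2141764053 · T[16,9]:9*67128490+216627840=820784250 · T[16,10]:10*12662650+67128490=193754990
[17] T[17,7]:7*3281882604+2734926558=25708104786 · T[17,8]:8*2141764053+3281882604=20415995028 · T[17,9]:9*820784250+2141764053=9528822303 · T[17,10]:10*193754990+820784250=2758334150
[18] T[18,8]:8*20415995028+25708104786=189036065010 · T[18,9]:9*9528822303+20415995028=106175395755 · T[18,10]:10*2758334150+9528822303=37112163803
Read S(18,8) = 189036065010, S(18,9) = 106175395755, S(18,10) = 37112163803.

189036065010, 106175395755, 37112163803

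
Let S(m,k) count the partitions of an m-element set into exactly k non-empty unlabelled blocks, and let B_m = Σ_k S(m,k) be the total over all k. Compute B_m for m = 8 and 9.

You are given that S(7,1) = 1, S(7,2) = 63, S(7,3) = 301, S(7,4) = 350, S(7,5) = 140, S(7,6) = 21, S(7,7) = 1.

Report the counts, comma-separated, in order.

row 8: T[8][1]=1·1+0=1  T[8][2]=2·63+1=127  T[8][3]=3·301+63=966  T[8][4]=4·350+301=1701  T[8][5]=5·140+350=1050  T[8][6]=6·21+140=266  T[8][7]=7·1+21=28  T[8][8]=8·0+1=1
row 9: T[9][1]=1·1+0=1  T[9][2]=2·127+1=255  T[9][3]=3·966+127=3025  T[9][4]=4·1701+966=7770  T[9][5]=5·1050+1701=6951  T[9][6]=6·266+1050=2646  T[9][7]=7·28+266=462  T[9][8]=8·1+28=36  T[9][9]=9·0+1=1
B_8 = ΣS(8,k) = 1+127+966+1701+1050+266+28+1 = 4140
B_9 = ΣS(9,k) = 1+255+3025+7770+6951+2646+462+36+1 = 21147

4140, 21147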